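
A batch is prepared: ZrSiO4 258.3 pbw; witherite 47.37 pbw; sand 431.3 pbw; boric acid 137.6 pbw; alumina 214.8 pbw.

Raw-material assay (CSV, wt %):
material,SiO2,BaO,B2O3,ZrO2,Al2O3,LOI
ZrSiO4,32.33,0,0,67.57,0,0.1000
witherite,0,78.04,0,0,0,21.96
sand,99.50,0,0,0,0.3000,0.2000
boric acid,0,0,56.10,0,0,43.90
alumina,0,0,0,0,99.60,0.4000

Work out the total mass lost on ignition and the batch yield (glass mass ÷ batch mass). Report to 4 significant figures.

LOI loss = 72.79 pbw; glass = 1017 pbw; yield = 93.32%

In-progress results appear (rounded to four significant digits) at each printed step; all internal work runs at full float precision through every step — each reported number carries a single rounding; the derived quantities, which include ignition loss, yield, totals, net glass mass, the five compositions, are carried at full precision, as quoted within either problem or answer, from the weighed amounts for 1017 pbw of glass.
Material-by-material LOI:
  ZrSiO4: 258.3 × 0.001000 = 0.2583 pbw
  witherite: 47.37 × 0.2196 = 10.40 pbw
  sand: 431.3 × 0.002000 = 0.8626 pbw
  boric acid: 137.6 × 0.4390 = 60.41 pbw
  alumina: 214.8 × 0.004000 = 0.8592 pbw
Total LOI = 72.79 pbw
Glass = batch − LOI = 1089 − 72.79 = 1017 pbw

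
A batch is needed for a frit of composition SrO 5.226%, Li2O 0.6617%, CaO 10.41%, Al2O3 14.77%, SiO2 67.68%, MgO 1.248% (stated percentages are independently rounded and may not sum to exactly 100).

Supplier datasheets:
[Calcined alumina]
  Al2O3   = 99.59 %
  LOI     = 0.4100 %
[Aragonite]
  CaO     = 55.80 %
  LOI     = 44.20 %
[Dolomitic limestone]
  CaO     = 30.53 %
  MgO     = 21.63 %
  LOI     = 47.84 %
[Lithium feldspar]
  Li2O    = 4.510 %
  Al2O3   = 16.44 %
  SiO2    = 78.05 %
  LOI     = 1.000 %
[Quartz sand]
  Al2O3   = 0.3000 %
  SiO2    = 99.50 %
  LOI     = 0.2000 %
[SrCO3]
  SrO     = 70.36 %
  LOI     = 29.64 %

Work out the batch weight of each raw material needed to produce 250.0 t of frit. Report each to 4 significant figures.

Batch per 250.0 t frit:
  Calcined alumina: 30.60 t
  Aragonite: 38.75 t
  Dolomitic limestone: 14.42 t
  Lithium feldspar: 36.68 t
  Quartz sand: 141.3 t
  SrCO3: 18.57 t
Total batch = 280.3 t; LOI loss = 30.31 t; yield = 89.19%

The intermediate values appear rounded to four significant figures alongside each step; every computation maintains full precision from start to finish. Every reported figure is rounded only once — derived quantities (totals, six oxide percentages, ignition loss, the yield, glass mass) are re-derived at full precision from the batch weights for 250.0 t of glass, precisely as stated by either problem or answer.
The oxide mass targets at 250.0 t frit:
  SrO: 5.226% × 250.0 = 13.06 t
  Li2O: 0.6617% × 250.0 = 1.654 t
  CaO: 10.41% × 250.0 = 26.02 t
  Al2O3: 14.77% × 250.0 = 36.92 t
  SiO2: 67.68% × 250.0 = 169.2 t
  MgO: 1.248% × 250.0 = 3.120 t
Sums-versus-targets review applying the batch weights above, on the stated basis (sums match the target masses inside rounding margins):
  SrO: 18.57·0.7036 = 13.07 t (target 13.06 t)
  Li2O: 36.68·0.04510 = 1.654 t (target 1.654 t)
  CaO: 38.75·0.5580 + 14.42·0.3053 = 26.02 t (target 26.02 t)
  Al2O3: 30.60·0.9959 + 36.68·0.1644 + 141.3·0.003000 = 36.93 t (target 36.92 t)
  SiO2: 36.68·0.7805 + 141.3·0.9950 = 169.2 t (target 169.2 t)
  MgO: 14.42·0.2163 = 3.119 t (target 3.120 t)
Glass-mass bookkeeping: net batch after ignition = 250.0 t (oxide target masses add up to 250.0 t; the stated basis being 250.0 t — deltas are rounding alone).
Whole-batch sum: Σ batch = 280.3 t; LOI removed, Σ of batch·LOI: 30.31 t; glass ÷ batch gives a yield of 89.19%.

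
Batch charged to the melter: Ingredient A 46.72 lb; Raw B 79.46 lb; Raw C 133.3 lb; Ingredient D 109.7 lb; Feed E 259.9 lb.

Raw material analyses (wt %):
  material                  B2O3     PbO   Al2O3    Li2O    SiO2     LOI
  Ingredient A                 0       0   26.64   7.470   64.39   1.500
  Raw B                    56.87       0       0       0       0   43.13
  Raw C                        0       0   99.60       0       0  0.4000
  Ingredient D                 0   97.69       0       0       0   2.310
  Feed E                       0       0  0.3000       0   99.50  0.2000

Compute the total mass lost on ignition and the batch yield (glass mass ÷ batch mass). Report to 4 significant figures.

LOI loss = 38.56 lb; glass = 590.5 lb; yield = 93.87%

Values along the way are shown, rounded to 4 significant figures, within the worked lines — the whole derivation maintains exact precision in all steps — each reported result includes exactly one rounding. The derived quantities (the five compositions, net glass mass, the totals, ignition loss, the yield) are recomputed in full float precision from the batch weights per 590.5 lb of glass precisely as stated by problem or answer.
Loss on ignition, line by line:
  Ingredient A: 46.72 × 0.01500 = 0.7008 lb
  Raw B: 79.46 × 0.4313 = 34.27 lb
  Raw C: 133.3 × 0.004000 = 0.5332 lb
  Ingredient D: 109.7 × 0.02310 = 2.534 lb
  Feed E: 259.9 × 0.002000 = 0.5198 lb
Total LOI = 38.56 lb
Glass = batch − LOI = 629.1 − 38.56 = 590.5 lb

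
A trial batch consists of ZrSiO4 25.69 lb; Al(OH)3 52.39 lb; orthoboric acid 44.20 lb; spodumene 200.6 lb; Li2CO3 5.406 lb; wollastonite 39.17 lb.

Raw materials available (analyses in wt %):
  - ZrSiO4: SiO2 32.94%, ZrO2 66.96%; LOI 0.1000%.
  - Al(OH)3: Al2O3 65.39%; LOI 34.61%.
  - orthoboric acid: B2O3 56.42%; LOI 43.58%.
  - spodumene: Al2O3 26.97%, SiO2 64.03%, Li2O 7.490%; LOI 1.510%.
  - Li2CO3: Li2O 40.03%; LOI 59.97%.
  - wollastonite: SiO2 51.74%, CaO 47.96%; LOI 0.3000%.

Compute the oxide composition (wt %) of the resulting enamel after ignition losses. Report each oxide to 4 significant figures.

The working math runs at exact precision all the way through; the intermediate values are displayed (rounded to 4 significant digits) as written; every reported figure is rounded just once; the derived quantities, which include totals, six oxide percentages, yield, glass mass, ignition loss, are re-derived in full float precision, as they appear in the problem or the answer, from the batch weights per 323.6 lb of glass.
Delivered oxide masses:
  Al2O3: 52.39·0.6539 + 200.6·0.2697 = 88.36 lb
  B2O3: 44.20·0.5642 = 24.94 lb
  SiO2: 25.69·0.3294 + 200.6·0.6403 + 39.17·0.5174 = 157.2 lb
  ZrO2: 25.69·0.6696 = 17.20 lb
  CaO: 39.17·0.4796 = 18.79 lb
  Li2O: 200.6·0.07490 + 5.406·0.4003 = 17.19 lb
LOI: 25.69·0.001000 + 52.39·0.3461 + 44.20·0.4358 + 200.6·0.01510 + 5.406·0.5997 + 39.17·0.003000 = 43.81 lb
The glass mass, total less LOI, = 367.5 − 43.81 = 323.6 lb (the oxide masses sum to this)
wt %: oxide over glass, times 100

Glass mass = 323.6 lb (batch 367.5 − LOI 43.81).
Composition: Al2O3 27.30%, B2O3 7.705%, SiO2 48.56%, ZrO2 5.315%, CaO 5.804%, Li2O 5.311%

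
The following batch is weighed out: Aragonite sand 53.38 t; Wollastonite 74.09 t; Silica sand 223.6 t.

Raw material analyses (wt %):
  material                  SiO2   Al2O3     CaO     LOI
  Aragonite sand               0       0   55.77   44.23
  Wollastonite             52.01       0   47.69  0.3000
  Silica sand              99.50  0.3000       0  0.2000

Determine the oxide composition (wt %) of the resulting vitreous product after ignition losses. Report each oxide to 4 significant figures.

Glass mass = 326.8 t (batch 351.1 − LOI 24.28).
Composition: SiO2 79.87%, Al2O3 0.2053%, CaO 19.92%

All internal work runs at exact precision at every stage — in-progress results appear (rounded to four significant digits) in the printout — a single rounding yields each reported value; all derived quantities (LOI, the totals, yield, net glass mass, three oxide percentages) are computed using the weight values on 326.8 t of glass at full float precision as they appear in the problem or the answer.
Per-oxide mass from batch:
  SiO2: 74.09·0.5201 + 223.6·0.9950 = 261.0 t
  Al2O3: 223.6·0.003000 = 0.6708 t
  CaO: 53.38·0.5577 + 74.09·0.4769 = 65.10 t
LOI: 53.38·0.4423 + 74.09·0.003000 + 223.6·0.002000 = 24.28 t
batch − LOI leaves glass = 351.1 − 24.28 = 326.8 t (matching Σ of the oxides)
wt %: oxide over glass, times 100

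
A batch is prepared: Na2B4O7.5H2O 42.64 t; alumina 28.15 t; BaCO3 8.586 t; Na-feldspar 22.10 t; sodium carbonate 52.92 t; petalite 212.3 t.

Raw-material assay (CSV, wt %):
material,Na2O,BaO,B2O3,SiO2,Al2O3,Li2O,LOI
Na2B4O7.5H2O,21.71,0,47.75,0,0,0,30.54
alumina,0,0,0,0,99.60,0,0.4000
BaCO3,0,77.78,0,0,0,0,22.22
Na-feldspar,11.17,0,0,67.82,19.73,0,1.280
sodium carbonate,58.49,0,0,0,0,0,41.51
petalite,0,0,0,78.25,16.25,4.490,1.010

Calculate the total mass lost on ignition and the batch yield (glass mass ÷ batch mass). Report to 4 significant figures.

All arithmetic keeps full float precision in every operation; working values are displayed (rounded to 4 significant digits) on the page. Each reported value takes exactly one rounding — the derived quantities (the six compositions, glass mass, yield, ignition loss, the totals) are recomputed at full float precision using the weight values per 327.3 t of glass, precisely as stated by the question or the answer.
Loss on ignition, line by line:
  Na2B4O7.5H2O: 42.64 × 0.3054 = 13.02 t
  alumina: 28.15 × 0.004000 = 0.1126 t
  BaCO3: 8.586 × 0.2222 = 1.908 t
  Na-feldspar: 22.10 × 0.01280 = 0.2829 t
  sodium carbonate: 52.92 × 0.4151 = 21.97 t
  petalite: 212.3 × 0.01010 = 2.144 t
Total LOI = 39.44 t
Glass = batch − LOI = 366.7 − 39.44 = 327.3 t

LOI loss = 39.44 t; glass = 327.3 t; yield = 89.25%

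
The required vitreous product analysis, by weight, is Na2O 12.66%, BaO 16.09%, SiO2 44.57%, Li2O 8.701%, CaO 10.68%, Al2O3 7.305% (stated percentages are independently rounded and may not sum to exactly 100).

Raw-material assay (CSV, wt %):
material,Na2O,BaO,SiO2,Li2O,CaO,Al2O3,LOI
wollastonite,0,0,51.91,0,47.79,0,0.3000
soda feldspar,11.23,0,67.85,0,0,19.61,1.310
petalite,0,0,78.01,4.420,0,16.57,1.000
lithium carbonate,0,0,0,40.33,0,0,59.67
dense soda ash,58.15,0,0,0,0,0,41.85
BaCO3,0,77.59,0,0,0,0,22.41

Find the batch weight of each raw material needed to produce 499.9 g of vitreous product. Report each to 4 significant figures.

Batch per 499.9 g vitreous product:
  wollastonite: 111.7 g
  soda feldspar: 29.05 g
  petalite: 186.0 g
  lithium carbonate: 87.47 g
  dense soda ash: 103.2 g
  BaCO3: 103.7 g
Total batch = 621.1 g; LOI loss = 121.2 g; yield = 80.49%

Exact precision is held at all times. Values along the way are shown (rounded to four significant digits) when written out; exactly one rounding lands on every reported number. Derived quantities, including yield, glass mass, the totals, LOI, the six compositions, are rebuilt from the weighed amounts per 499.9 g of glass in full precision, as quoted within question or answer.
Target masses of each oxide per 499.9 g vitreous product:
  Na2O: 12.66% × 499.9 = 63.29 g
  BaO: 16.09% × 499.9 = 80.43 g
  SiO2: 44.57% × 499.9 = 222.8 g
  Li2O: 8.701% × 499.9 = 43.50 g
  CaO: 10.68% × 499.9 = 53.39 g
  Al2O3: 7.305% × 499.9 = 36.52 g
Balance tally, oxide-wise, per the reported batch figures, relative to the basis at hand (summed amounts equal target values within answer rounding):
  Na2O: 29.05·0.1123 + 103.2·0.5815 = 63.27 g (target 63.29 g)
  BaO: 103.7·0.7759 = 80.46 g (target 80.43 g)
  SiO2: 111.7·0.5191 + 29.05·0.6785 + 186.0·0.7801 = 222.8 g (target 222.8 g)
  Li2O: 186.0·0.04420 + 87.47·0.4033 = 43.50 g (target 43.50 g)
  CaO: 111.7·0.4779 = 53.38 g (target 53.39 g)
  Al2O3: 29.05·0.1961 + 186.0·0.1657 = 36.52 g (target 36.52 g)
Consistency of the glass mass: net batch after ignition = 499.9 g (per-oxide target masses sum to 499.9 g; with the basis standing at 499.9 g — deltas are rounding alone).
Batch grand total — Σ batch = 621.1 g; loss to ignition Σ batch·LOI = 121.2 g; glass ÷ batch gives a yield of 80.49%.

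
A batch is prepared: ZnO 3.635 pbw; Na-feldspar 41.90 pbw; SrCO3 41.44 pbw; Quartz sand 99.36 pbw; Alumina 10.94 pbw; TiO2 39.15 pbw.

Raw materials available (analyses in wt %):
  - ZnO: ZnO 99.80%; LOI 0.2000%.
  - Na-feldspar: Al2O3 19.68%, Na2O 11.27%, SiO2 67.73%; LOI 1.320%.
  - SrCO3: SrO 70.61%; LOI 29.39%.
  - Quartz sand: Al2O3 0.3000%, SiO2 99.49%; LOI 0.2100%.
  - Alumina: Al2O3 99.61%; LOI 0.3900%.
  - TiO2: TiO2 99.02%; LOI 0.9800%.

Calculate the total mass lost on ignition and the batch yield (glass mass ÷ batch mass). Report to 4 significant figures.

LOI loss = 13.37 pbw; glass = 223.1 pbw; yield = 94.34%

Intermediates are displayed rounded to four significant figures at each printed step. All arithmetic maintains full float precision through every step — each reported figure is rounded once only — all derived quantities, including ignition loss, net glass mass, the yield, the six compositions, the totals, are carried using the weight values on 223.1 pbw of glass at exact precision as set out in the problem or answer text.
LOI of each material in turn:
  ZnO: 3.635 × 0.002000 = 0.007270 pbw
  Na-feldspar: 41.90 × 0.01320 = 0.5531 pbw
  SrCO3: 41.44 × 0.2939 = 12.18 pbw
  Quartz sand: 99.36 × 0.002100 = 0.2087 pbw
  Alumina: 10.94 × 0.003900 = 0.04267 pbw
  TiO2: 39.15 × 0.009800 = 0.3837 pbw
Total LOI = 13.37 pbw
Glass = batch − LOI = 236.4 − 13.37 = 223.1 pbw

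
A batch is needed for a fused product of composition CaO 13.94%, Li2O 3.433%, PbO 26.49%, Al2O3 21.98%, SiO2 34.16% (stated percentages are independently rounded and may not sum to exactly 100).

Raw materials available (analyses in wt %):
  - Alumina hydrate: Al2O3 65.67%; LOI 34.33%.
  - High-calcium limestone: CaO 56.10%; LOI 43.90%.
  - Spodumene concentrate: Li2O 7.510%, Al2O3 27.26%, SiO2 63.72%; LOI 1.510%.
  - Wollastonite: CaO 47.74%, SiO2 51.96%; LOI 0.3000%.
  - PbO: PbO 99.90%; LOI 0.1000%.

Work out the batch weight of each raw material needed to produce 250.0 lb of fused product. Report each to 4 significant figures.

Batch per 250.0 lb fused product:
  Alumina hydrate: 36.24 lb
  High-calcium limestone: 41.52 lb
  Spodumene concentrate: 114.3 lb
  Wollastonite: 24.21 lb
  PbO: 66.29 lb
Total batch = 282.6 lb; LOI loss = 32.53 lb; yield = 88.49%

Each numeric step carries full precision through every step; the intermediate values are printed, rounded to 4 significant digits, in the working. Every reported result takes just one rounding — all derived quantities, which include the yield, glass mass, the five compositions, the totals, ignition loss, are rebuilt at full float precision, exactly as printed in either problem or answer, using the weight values on 250.0 lb of glass.
Oxide-by-oxide targets in 250.0 lb fused product:
  CaO: 13.94% × 250.0 = 34.85 lb
  Li2O: 3.433% × 250.0 = 8.582 lb
  PbO: 26.49% × 250.0 = 66.22 lb
  Al2O3: 21.98% × 250.0 = 54.95 lb
  SiO2: 34.16% × 250.0 = 85.40 lb
Sums-versus-targets review per the reported batch figures, for the quoted basis mass (sum by sum, the targets are met up to rounding of the answer):
  CaO: 41.52·0.5610 + 24.21·0.4774 = 34.85 lb (target 34.85 lb)
  Li2O: 114.3·0.07510 = 8.584 lb (target 8.582 lb)
  PbO: 66.29·0.9990 = 66.22 lb (target 66.22 lb)
  Al2O3: 36.24·0.6567 + 114.3·0.2726 = 54.96 lb (target 54.95 lb)
  SiO2: 114.3·0.6372 + 24.21·0.5196 = 85.41 lb (target 85.40 lb)
Mass balance on the glass: total charge less LOI = 250.0 lb (summing oxide targets gives 250.0 lb; against the stated basis, 250.0 lb — rounding explains the deltas).
Summing the batch: Σ batch = 282.6 lb; ignition loss, Σ(batch × LOI) = 32.53 lb; glass ÷ batch gives a yield of 88.49%.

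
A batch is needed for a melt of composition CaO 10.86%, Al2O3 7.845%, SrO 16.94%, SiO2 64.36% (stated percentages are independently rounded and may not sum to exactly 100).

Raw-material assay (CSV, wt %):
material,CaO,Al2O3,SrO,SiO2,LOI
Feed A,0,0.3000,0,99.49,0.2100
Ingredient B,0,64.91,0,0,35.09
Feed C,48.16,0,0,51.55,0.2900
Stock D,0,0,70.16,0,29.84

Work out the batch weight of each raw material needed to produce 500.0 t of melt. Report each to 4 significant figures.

Mid-chain values are shown, with 4-significant-digit rounding, in the working — every computation carries full precision at each step. Each reported value carries a single rounding. Derived quantities (four oxide percentages, glass mass, yield, totals, ignition loss) are re-derived at exact precision from the batch weights for 500.0 t of glass, as written in the question or the answer.
Per-oxide target masses for 500.0 t melt:
  CaO: 10.86% × 500.0 = 54.30 t
  Al2O3: 7.845% × 500.0 = 39.22 t
  SrO: 16.94% × 500.0 = 84.70 t
  SiO2: 64.36% × 500.0 = 321.8 t
Mass-balance tally per oxide on the weights just shown, at the basis given (sum by sum, the targets are met within answer rounding):
  CaO: 112.7·0.4816 = 54.28 t (target 54.30 t)
  Al2O3: 265.0·0.003000 + 59.20·0.6491 = 39.22 t (target 39.22 t)
  SrO: 120.7·0.7016 = 84.68 t (target 84.70 t)
  SiO2: 265.0·0.9949 + 112.7·0.5155 = 321.7 t (target 321.8 t)
The glass-mass cross-check: net batch after ignition = 499.9 t (targets for the oxides total 500.0 t; the stated basis being 500.0 t — a pure rounding effect).
Whole-batch sum: Σ batch = 557.6 t; loss to ignition Σ batch·LOI = 57.67 t; as yield: glass ÷ batch → 89.66%.

Batch per 500.0 t melt:
  Feed A: 265.0 t
  Ingredient B: 59.20 t
  Feed C: 112.7 t
  Stock D: 120.7 t
Total batch = 557.6 t; LOI loss = 57.67 t; yield = 89.66%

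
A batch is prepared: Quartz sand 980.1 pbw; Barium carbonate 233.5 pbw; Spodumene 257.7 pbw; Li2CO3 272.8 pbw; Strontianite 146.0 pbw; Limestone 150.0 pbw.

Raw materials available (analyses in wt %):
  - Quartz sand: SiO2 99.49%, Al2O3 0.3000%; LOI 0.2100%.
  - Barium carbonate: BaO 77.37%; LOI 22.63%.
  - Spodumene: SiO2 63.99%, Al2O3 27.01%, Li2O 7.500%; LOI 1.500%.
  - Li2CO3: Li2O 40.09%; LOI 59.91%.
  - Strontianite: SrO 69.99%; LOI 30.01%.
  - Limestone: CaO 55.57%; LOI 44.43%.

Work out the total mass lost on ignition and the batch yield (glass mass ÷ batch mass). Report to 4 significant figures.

LOI loss = 332.7 pbw; glass = 1707 pbw; yield = 83.69%

In-progress results are displayed (rounded to four significant figures) across the worked steps. Full float precision is kept through the solve. Every reported figure undergoes a single rounding. Derived quantities (yield, glass mass, LOI, the totals, the six compositions) are recomputed starting from the weights on 1707 pbw of glass at full precision, exactly as shown in the question or the answer.
Loss on ignition, line by line:
  Quartz sand: 980.1 × 0.002100 = 2.058 pbw
  Barium carbonate: 233.5 × 0.2263 = 52.84 pbw
  Spodumene: 257.7 × 0.01500 = 3.865 pbw
  Li2CO3: 272.8 × 0.5991 = 163.4 pbw
  Strontianite: 146.0 × 0.3001 = 43.81 pbw
  Limestone: 150.0 × 0.4443 = 66.64 pbw
Total LOI = 332.7 pbw
Glass = batch − LOI = 2040 − 332.7 = 1707 pbw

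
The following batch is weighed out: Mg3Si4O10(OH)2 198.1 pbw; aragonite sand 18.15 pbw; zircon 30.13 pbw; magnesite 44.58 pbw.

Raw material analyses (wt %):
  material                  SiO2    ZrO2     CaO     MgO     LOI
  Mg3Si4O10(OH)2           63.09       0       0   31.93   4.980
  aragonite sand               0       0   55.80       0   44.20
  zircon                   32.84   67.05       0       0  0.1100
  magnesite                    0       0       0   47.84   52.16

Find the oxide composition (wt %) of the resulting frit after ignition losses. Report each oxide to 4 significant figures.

Exact precision is held in all steps. Intermediates appear rounded off to 4 significant figures as written; each reported result takes exactly one rounding; the derived quantities are rebuilt in full float precision (the yield, totals, net glass mass, four oxide percentages, ignition loss) using the weight values for 249.8 pbw of glass exactly as printed in the problem or answer text.
Mass of each oxide from the mix:
  SiO2: 198.1·0.6309 + 30.13·0.3284 = 134.9 pbw
  ZrO2: 30.13·0.6705 = 20.20 pbw
  CaO: 18.15·0.5580 = 10.13 pbw
  MgO: 198.1·0.3193 + 44.58·0.4784 = 84.58 pbw
LOI: 198.1·0.04980 + 18.15·0.4420 + 30.13·0.001100 + 44.58·0.5216 = 41.17 pbw
Net of LOI, the glass mass = 291.0 − 41.17 = 249.8 pbw (= the summed oxide contributions)
percent by weight: oxide/glass ×100

Glass mass = 249.8 pbw (batch 291.0 − LOI 41.17).
Composition: SiO2 54.00%, ZrO2 8.088%, CaO 4.055%, MgO 33.86%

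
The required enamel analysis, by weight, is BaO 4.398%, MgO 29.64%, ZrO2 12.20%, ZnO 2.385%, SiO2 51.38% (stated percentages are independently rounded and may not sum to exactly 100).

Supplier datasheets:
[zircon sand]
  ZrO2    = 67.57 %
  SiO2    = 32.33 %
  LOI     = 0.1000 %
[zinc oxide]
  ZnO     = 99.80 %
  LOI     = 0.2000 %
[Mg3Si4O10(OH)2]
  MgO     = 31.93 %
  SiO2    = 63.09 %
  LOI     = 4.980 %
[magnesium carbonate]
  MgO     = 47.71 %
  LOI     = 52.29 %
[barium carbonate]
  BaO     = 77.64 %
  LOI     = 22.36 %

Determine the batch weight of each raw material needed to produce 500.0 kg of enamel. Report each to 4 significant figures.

Every computation carries exact precision throughout. In-progress results are printed, rounded to 4 significant digits, as written. Every reported result undergoes a single rounding. The derived quantities (totals, glass mass, yield, five oxide percentages, LOI) are carried from the batch weights per 500.0 kg of glass at full precision, precisely as stated by problem or answer.
Target oxide masses per 500.0 kg enamel:
  BaO: 4.398% × 500.0 = 21.99 kg
  MgO: 29.64% × 500.0 = 148.2 kg
  ZrO2: 12.20% × 500.0 = 61.00 kg
  ZnO: 2.385% × 500.0 = 11.92 kg
  SiO2: 51.38% × 500.0 = 256.9 kg
Checking each oxide sum with the batch weights as given, versus the basis set out (oxide sums agree with the targets exact up to rounding of places):
  BaO: 28.32·0.7764 = 21.99 kg (target 21.99 kg)
  MgO: 360.9·0.3193 + 69.07·0.4771 = 148.2 kg (target 148.2 kg)
  ZrO2: 90.28·0.6757 = 61.00 kg (target 61.00 kg)
  ZnO: 11.95·0.9980 = 11.93 kg (target 11.92 kg)
  SiO2: 90.28·0.3233 + 360.9·0.6309 = 256.9 kg (target 256.9 kg)
Glass-mass closure: the batch minus its LOI: 500.0 kg (per-oxide target masses sum to 500.0 kg; the stated basis being 500.0 kg — differing by rounding only).
Whole-batch sum: Σ batch = 560.5 kg; LOI loss = Σ batch·LOI = 60.54 kg; yield, glass over the total, = 89.20%.

Batch per 500.0 kg enamel:
  zircon sand: 90.28 kg
  zinc oxide: 11.95 kg
  Mg3Si4O10(OH)2: 360.9 kg
  magnesium carbonate: 69.07 kg
  barium carbonate: 28.32 kg
Total batch = 560.5 kg; LOI loss = 60.54 kg; yield = 89.20%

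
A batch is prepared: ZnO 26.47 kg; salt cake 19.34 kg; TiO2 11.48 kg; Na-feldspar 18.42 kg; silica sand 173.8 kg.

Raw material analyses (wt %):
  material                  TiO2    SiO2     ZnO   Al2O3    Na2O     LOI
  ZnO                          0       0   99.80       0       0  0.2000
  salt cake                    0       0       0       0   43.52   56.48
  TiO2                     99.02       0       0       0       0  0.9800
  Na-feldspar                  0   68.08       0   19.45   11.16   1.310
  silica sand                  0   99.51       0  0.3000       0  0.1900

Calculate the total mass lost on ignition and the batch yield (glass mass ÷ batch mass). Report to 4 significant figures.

All arithmetic carries exact precision from first step to last — mid-chain values are displayed with 4-significant-digit rounding when written out — each reported number sees exactly one rounding; derived quantities (the yield, five oxide percentages, LOI, glass mass, the totals) are computed starting from the weights for 237.8 kg of glass at full precision as written in problem or answer.
Material-by-material LOI:
  ZnO: 26.47 × 0.002000 = 0.05294 kg
  salt cake: 19.34 × 0.5648 = 10.92 kg
  TiO2: 11.48 × 0.009800 = 0.1125 kg
  Na-feldspar: 18.42 × 0.01310 = 0.2413 kg
  silica sand: 173.8 × 0.001900 = 0.3302 kg
Total LOI = 11.66 kg
Glass = batch − LOI = 249.5 − 11.66 = 237.8 kg

LOI loss = 11.66 kg; glass = 237.8 kg; yield = 95.33%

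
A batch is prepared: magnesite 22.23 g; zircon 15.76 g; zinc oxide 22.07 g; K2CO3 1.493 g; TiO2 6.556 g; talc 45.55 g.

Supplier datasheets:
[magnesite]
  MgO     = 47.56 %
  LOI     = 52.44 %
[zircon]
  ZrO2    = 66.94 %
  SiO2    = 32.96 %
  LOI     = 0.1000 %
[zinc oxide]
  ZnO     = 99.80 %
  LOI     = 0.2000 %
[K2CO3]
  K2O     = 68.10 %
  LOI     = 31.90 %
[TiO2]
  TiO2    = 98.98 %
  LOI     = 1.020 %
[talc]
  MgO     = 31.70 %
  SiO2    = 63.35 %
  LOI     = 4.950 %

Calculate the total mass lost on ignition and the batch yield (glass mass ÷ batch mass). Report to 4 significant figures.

Intermediates appear, with 4-significant-figure rounding, at each printed step; every computation holds full float precision at each step; every reported figure takes a single rounding. Derived quantities, which include net glass mass, the yield, LOI, six oxide percentages, totals, are computed in full precision, as written in the question or the answer, using the weight values on 99.14 g of glass.
Each material's LOI contribution:
  magnesite: 22.23 × 0.5244 = 11.66 g
  zircon: 15.76 × 0.001000 = 0.01576 g
  zinc oxide: 22.07 × 0.002000 = 0.04414 g
  K2CO3: 1.493 × 0.3190 = 0.4763 g
  TiO2: 6.556 × 0.01020 = 0.06687 g
  talc: 45.55 × 0.04950 = 2.255 g
Total LOI = 14.52 g
Glass = batch − LOI = 113.7 − 14.52 = 99.14 g

LOI loss = 14.52 g; glass = 99.14 g; yield = 87.23%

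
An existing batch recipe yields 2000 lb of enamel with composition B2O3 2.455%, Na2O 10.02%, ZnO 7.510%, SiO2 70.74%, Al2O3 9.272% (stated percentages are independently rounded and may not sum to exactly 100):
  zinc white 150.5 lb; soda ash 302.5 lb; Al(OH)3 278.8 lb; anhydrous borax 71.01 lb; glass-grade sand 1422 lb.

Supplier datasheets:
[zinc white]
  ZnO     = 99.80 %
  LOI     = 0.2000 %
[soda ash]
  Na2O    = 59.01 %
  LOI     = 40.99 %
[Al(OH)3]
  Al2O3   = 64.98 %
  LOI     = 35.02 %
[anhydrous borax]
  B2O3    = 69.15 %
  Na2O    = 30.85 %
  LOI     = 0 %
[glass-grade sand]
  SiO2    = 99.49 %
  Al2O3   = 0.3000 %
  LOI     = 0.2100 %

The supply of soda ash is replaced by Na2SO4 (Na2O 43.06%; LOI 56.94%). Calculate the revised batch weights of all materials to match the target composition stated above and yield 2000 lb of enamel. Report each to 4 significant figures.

Revised batch per 2000 lb enamel:
  zinc white: 150.5 lb
  Na2SO4: 414.5 lb
  Al(OH)3: 278.8 lb
  anhydrous borax: 71.01 lb
  glass-grade sand: 1422 lb
Total batch = 2337 lb; LOI loss = 336.9 lb

All arithmetic carries exact precision through the solve — working values appear (rounded to four significant figures) between the steps. A single rounding completes each reported value. Derived quantities are re-derived at exact precision (glass mass, yield, the five compositions, totals, ignition loss) using the weight values for 2000 lb of glass as set out in the problem or answer text.
Oxide mass targets, per 2000 lb enamel:
  B2O3: 2.455% × 2000 = 49.10 lb
  Na2O: 10.02% × 2000 = 200.4 lb
  ZnO: 7.510% × 2000 = 150.2 lb
  SiO2: 70.74% × 2000 = 1415 lb
  Al2O3: 9.272% × 2000 = 185.4 lb
Per-oxide balance check using the reported weights, under the basis named above (oxide sums agree with the targets inside rounding margins):
  B2O3: 71.01·0.6915 = 49.10 lb (target 49.10 lb)
  Na2O: 414.5·0.4306 + 71.01·0.3085 = 200.4 lb (target 200.4 lb)
  ZnO: 150.5·0.9980 = 150.2 lb (target 150.2 lb)
  SiO2: 1422·0.9949 = 1415 lb (target 1415 lb)
  Al2O3: 278.8·0.6498 + 1422·0.003000 = 185.4 lb (target 185.4 lb)
Glass-mass bookkeeping: Σ batch − LOI loss = 2000 lb (the Σ of target masses is 2000 lb; basis as stated: 2000 lb — rounding explains the deltas).
Batch total: Σ batch = 2337 lb; the LOI term Σ batch·LOI equals 336.9 lb; glass ÷ batch gives a yield of 85.58%.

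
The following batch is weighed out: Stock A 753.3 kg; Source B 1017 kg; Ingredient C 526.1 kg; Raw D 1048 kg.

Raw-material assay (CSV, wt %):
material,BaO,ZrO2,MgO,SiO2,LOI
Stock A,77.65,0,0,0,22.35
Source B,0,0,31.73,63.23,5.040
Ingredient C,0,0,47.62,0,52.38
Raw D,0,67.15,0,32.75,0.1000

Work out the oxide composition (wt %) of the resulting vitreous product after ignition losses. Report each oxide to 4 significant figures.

Values along the way are displayed rounded to four significant digits; the working math carries full precision at every stage — exactly one rounding lands on each reported number — the derived quantities, which include the yield, ignition loss, net glass mass, four oxide percentages, totals, are recomputed at full float precision, exactly as shown in the question or the answer, starting from the weights on 2848 kg of glass.
Oxide-by-oxide delivered mass:
  BaO: 753.3·0.7765 = 584.9 kg
  ZrO2: 1048·0.6715 = 703.7 kg
  MgO: 1017·0.3173 + 526.1·0.4762 = 573.2 kg
  SiO2: 1017·0.6323 + 1048·0.3275 = 986.3 kg
LOI: 753.3·0.2235 + 1017·0.05040 + 526.1·0.5238 + 1048·0.001000 = 496.2 kg
batch − LOI leaves glass = 3344 − 496.2 = 2848 kg (the oxide masses sum to this)
oxide / glass × 100 gives the wt %

Glass mass = 2848 kg (batch 3344 − LOI 496.2).
Composition: BaO 20.54%, ZrO2 24.71%, MgO 20.13%, SiO2 34.63%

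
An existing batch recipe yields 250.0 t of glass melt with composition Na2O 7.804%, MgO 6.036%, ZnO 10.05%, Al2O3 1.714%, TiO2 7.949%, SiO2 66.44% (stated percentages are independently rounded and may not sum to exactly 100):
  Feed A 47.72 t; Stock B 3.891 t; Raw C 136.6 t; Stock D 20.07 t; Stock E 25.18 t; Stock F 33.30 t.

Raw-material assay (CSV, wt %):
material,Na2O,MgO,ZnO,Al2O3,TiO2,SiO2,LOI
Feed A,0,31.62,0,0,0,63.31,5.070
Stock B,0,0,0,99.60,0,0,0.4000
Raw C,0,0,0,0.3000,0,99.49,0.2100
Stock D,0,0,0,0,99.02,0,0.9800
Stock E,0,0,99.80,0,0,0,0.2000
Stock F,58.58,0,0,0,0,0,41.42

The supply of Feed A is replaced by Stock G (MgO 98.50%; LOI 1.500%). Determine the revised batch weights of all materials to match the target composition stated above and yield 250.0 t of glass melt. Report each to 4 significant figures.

All arithmetic keeps full precision all the way through. Mid-chain values are printed with 4-significant-figure rounding when written out — every reported value carries a single rounding; derived quantities, which include net glass mass, totals, the yield, six oxide percentages, LOI, are carried in full float precision, as written in the problem or answer text, starting from the weights for 250.0 t of glass.
Target oxide masses per 250.0 t glass melt:
  Na2O: 7.804% × 250.0 = 19.51 t
  MgO: 6.036% × 250.0 = 15.09 t
  ZnO: 10.05% × 250.0 = 25.12 t
  Al2O3: 1.714% × 250.0 = 4.285 t
  TiO2: 7.949% × 250.0 = 19.87 t
  SiO2: 66.44% × 250.0 = 166.1 t
Per-oxide balance check with the batch weights as given, under the basis named above (sums match the target masses once rounding is allowed for):
  Na2O: 33.30·0.5858 = 19.51 t (target 19.51 t)
  MgO: 15.32·0.9850 = 15.09 t (target 15.09 t)
  ZnO: 25.18·0.9980 = 25.13 t (target 25.12 t)
  Al2O3: 3.799·0.9960 + 167.0·0.003000 = 4.285 t (target 4.285 t)
  TiO2: 20.07·0.9902 = 19.87 t (target 19.87 t)
  SiO2: 167.0·0.9949 = 166.1 t (target 166.1 t)
Auditing the glass mass value: net batch after ignition = 250.0 t (the targets, summed, come to 250.0 t; against the stated basis, 250.0 t — any gap is answer rounding).
Batch total: Σ batch = 264.7 t; LOI removed, Σ of batch·LOI: 14.64 t; the yield ratio, glass ÷ batch: 94.47%.

Revised batch per 250.0 t glass melt:
  Stock G: 15.32 t
  Stock B: 3.799 t
  Raw C: 167.0 t
  Stock D: 20.07 t
  Stock E: 25.18 t
  Stock F: 33.30 t
Total batch = 264.7 t; LOI loss = 14.64 t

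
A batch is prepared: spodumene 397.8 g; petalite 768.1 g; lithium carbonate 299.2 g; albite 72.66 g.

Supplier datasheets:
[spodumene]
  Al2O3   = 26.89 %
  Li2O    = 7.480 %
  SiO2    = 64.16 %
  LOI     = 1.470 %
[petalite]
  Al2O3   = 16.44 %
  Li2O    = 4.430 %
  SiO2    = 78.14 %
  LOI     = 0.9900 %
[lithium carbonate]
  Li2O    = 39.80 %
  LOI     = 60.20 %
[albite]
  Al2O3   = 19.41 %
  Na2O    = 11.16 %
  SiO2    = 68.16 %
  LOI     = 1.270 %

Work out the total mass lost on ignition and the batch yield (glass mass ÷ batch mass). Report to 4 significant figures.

Each numeric step runs at full float precision from start to finish; working values appear, rounded to 4 significant figures, as written. Every reported result takes a single rounding; derived quantities are carried from the batch weights on 1343 g of glass in full precision (four oxide percentages, yield, ignition loss, the totals, glass mass) as set out in the question or the answer.
Ignition loss by material:
  spodumene: 397.8 × 0.01470 = 5.848 g
  petalite: 768.1 × 0.009900 = 7.604 g
  lithium carbonate: 299.2 × 0.6020 = 180.1 g
  albite: 72.66 × 0.01270 = 0.9228 g
Total LOI = 194.5 g
Glass = batch − LOI = 1538 − 194.5 = 1343 g

LOI loss = 194.5 g; glass = 1343 g; yield = 87.35%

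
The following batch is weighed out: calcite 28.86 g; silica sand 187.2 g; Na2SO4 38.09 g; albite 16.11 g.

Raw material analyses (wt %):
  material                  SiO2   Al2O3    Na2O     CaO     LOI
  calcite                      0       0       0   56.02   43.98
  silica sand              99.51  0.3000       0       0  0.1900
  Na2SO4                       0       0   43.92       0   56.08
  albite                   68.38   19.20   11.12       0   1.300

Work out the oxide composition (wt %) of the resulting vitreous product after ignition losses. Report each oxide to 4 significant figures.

Glass mass = 235.6 g (batch 270.3 − LOI 34.62).
Composition: SiO2 83.73%, Al2O3 1.551%, Na2O 7.860%, CaO 6.861%

Each numeric step maintains exact precision at each step; the intermediate values appear rounded to four significant figures. Every reported figure takes exactly one rounding; all derived quantities are rebuilt in exact precision (LOI, glass mass, four oxide percentages, yield, the totals) from the weighed amounts on 235.6 g of glass as quoted within problem or answer.
Per-oxide mass from batch:
  SiO2: 187.2·0.9951 + 16.11·0.6838 = 197.3 g
  Al2O3: 187.2·0.003000 + 16.11·0.1920 = 3.655 g
  Na2O: 38.09·0.4392 + 16.11·0.1112 = 18.52 g
  CaO: 28.86·0.5602 = 16.17 g
LOI: 28.86·0.4398 + 187.2·0.001900 + 38.09·0.5608 + 16.11·0.01300 = 34.62 g
Net of LOI, the glass mass = 270.3 − 34.62 = 235.6 g (= Σ oxide masses)
percent share: oxide ÷ glass, ×100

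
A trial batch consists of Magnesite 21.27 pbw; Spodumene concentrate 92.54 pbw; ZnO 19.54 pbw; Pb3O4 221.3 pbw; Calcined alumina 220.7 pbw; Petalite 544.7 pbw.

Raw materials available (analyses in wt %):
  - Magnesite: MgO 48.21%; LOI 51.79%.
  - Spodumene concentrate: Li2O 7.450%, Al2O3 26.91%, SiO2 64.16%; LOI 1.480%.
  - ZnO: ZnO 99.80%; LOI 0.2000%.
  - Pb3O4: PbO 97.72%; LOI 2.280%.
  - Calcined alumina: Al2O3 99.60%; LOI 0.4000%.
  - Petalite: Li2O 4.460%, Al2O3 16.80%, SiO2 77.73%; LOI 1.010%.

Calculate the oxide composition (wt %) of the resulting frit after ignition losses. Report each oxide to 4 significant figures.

Glass mass = 1096 pbw (batch 1120 − LOI 23.85).
Composition: ZnO 1.779%, Li2O 2.845%, Al2O3 30.67%, PbO 19.73%, MgO 0.9354%, SiO2 44.04%

Each numeric step runs at exact precision from first step to last; intermediates are displayed, rounded to four significant figures, in the printout — every reported number includes exactly one rounding. The derived quantities are carried at full precision (totals, the six compositions, glass mass, the yield, LOI) from the batch weights per 1096 pbw of glass, as quoted within question or answer.
Mass of each oxide from the mix:
  ZnO: 19.54·0.9980 = 19.50 pbw
  Li2O: 92.54·0.07450 + 544.7·0.04460 = 31.19 pbw
  Al2O3: 92.54·0.2691 + 220.7·0.9960 + 544.7·0.1680 = 336.2 pbw
  PbO: 221.3·0.9772 = 216.3 pbw
  MgO: 21.27·0.4821 = 10.25 pbw
  SiO2: 92.54·0.6416 + 544.7·0.7773 = 482.8 pbw
LOI: 21.27·0.5179 + 92.54·0.01480 + 19.54·0.002000 + 221.3·0.02280 + 220.7·0.004000 + 544.7·0.01010 = 23.85 pbw
Net of LOI, the glass mass = 1120 − 23.85 = 1096 pbw (= the summed oxide contributions)
wt %: oxide over glass, times 100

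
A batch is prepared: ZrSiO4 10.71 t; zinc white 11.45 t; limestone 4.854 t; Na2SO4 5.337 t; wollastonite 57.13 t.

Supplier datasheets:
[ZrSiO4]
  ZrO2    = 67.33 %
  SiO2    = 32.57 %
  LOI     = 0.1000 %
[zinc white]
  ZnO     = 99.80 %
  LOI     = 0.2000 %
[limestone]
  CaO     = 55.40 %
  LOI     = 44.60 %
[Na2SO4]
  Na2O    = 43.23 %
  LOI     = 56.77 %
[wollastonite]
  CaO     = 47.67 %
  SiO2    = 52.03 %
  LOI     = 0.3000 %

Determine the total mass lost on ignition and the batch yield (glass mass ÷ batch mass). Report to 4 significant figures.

In-progress results are shown, rounded to four significant digits, in the working. Every computation runs at full precision all the way through; each reported result is rounded exactly once — all derived quantities are carried from the weighed amounts per 84.08 t of glass at full precision (yield, the totals, glass mass, the five compositions, LOI), precisely as stated by either problem or answer.
Each material's LOI contribution:
  ZrSiO4: 10.71 × 0.001000 = 0.01071 t
  zinc white: 11.45 × 0.002000 = 0.02290 t
  limestone: 4.854 × 0.4460 = 2.165 t
  Na2SO4: 5.337 × 0.5677 = 3.030 t
  wollastonite: 57.13 × 0.003000 = 0.1714 t
Total LOI = 5.400 t
Glass = batch − LOI = 89.48 − 5.400 = 84.08 t

LOI loss = 5.400 t; glass = 84.08 t; yield = 93.97%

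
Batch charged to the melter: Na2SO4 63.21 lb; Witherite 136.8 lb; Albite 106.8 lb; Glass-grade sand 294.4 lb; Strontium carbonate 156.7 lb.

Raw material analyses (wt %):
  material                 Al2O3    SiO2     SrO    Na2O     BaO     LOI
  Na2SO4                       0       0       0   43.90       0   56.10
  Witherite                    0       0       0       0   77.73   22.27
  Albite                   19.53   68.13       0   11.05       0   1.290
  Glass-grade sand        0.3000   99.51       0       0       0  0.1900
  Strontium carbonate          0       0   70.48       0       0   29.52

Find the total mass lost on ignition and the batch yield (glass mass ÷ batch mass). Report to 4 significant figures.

LOI loss = 114.1 lb; glass = 643.8 lb; yield = 84.94%

Mid-chain values are shown (rounded to 4 significant figures) on the page. All internal work holds full precision in all steps — every reported number carries a single rounding — all derived quantities (yield, ignition loss, five oxide percentages, glass mass, totals) are computed from the batch weights on 643.8 lb of glass in full precision as they appear in problem or answer.
Ignition loss by material:
  Na2SO4: 63.21 × 0.5610 = 35.46 lb
  Witherite: 136.8 × 0.2227 = 30.47 lb
  Albite: 106.8 × 0.01290 = 1.378 lb
  Glass-grade sand: 294.4 × 0.001900 = 0.5594 lb
  Strontium carbonate: 156.7 × 0.2952 = 46.26 lb
Total LOI = 114.1 lb
Glass = batch − LOI = 757.9 − 114.1 = 643.8 lb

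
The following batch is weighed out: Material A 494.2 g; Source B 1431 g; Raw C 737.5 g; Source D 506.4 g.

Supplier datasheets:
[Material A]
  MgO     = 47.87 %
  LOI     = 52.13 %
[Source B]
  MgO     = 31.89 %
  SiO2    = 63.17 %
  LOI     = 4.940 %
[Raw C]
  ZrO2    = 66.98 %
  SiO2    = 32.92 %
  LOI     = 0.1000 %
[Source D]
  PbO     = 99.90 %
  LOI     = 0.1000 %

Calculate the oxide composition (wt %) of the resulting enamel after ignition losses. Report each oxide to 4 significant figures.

All internal work maintains full float precision at each step. Intermediates are displayed rounded off to 4 significant digits between the steps — each reported result takes exactly one rounding — derived quantities (the yield, LOI, net glass mass, the totals, the four compositions) are re-derived at full float precision starting from the weights for 2840 g of glass as quoted within the problem or the answer.
Mass of each oxide from the mix:
  MgO: 494.2·0.4787 + 1431·0.3189 = 692.9 g
  ZrO2: 737.5·0.6698 = 494.0 g
  PbO: 506.4·0.9990 = 505.9 g
  SiO2: 1431·0.6317 + 737.5·0.3292 = 1147 g
LOI: 494.2·0.5213 + 1431·0.04940 + 737.5·0.001000 + 506.4·0.001000 = 329.6 g
Glass = total batch minus LOI = 3169 − 329.6 = 2840 g (equal to the oxide-mass sum)
oxide / glass × 100 gives the wt %

Glass mass = 2840 g (batch 3169 − LOI 329.6).
Composition: MgO 24.40%, ZrO2 17.40%, PbO 17.82%, SiO2 40.39%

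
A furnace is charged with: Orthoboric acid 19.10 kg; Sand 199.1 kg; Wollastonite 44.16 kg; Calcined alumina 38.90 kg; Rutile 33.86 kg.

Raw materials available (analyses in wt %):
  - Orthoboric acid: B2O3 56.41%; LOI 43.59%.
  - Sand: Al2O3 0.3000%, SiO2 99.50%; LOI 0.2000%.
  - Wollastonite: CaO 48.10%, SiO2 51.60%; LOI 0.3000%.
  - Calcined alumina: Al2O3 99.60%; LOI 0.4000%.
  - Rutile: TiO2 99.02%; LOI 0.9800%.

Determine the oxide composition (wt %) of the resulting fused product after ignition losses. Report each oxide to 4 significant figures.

Glass mass = 325.8 kg (batch 335.1 − LOI 9.344).
Composition: TiO2 10.29%, B2O3 3.307%, Al2O3 12.08%, CaO 6.520%, SiO2 67.80%

Mid-chain values are printed rounded to 4 significant figures across the worked steps — the working math holds full precision all the way through. Every reported number is rounded a single time; all derived quantities are re-derived in exact precision (totals, net glass mass, the yield, LOI, the five compositions) starting from the weights on 325.8 kg of glass precisely as stated by the question or the answer.
Per-oxide mass from batch:
  TiO2: 33.86·0.9902 = 33.53 kg
  B2O3: 19.10·0.5641 = 10.77 kg
  Al2O3: 199.1·0.003000 + 38.90·0.9960 = 39.34 kg
  CaO: 44.16·0.4810 = 21.24 kg
  SiO2: 199.1·0.9950 + 44.16·0.5160 = 220.9 kg
LOI: 19.10·0.4359 + 199.1·0.002000 + 44.16·0.003000 + 38.90·0.004000 + 33.86·0.009800 = 9.344 kg
Glass = total batch minus LOI = 335.1 − 9.344 = 325.8 kg (matching Σ of the oxides)
each oxide over glass, ×100, is wt %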